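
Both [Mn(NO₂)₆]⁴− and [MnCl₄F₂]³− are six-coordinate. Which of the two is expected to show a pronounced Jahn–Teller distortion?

[Mn(NO₂)₆]⁴−: Summing ligand charges against the −4 overall charge gives an oxidation state of +2 for manganese. Manganese is a group-7 element; Mn(II) is therefore d⁵. Nitro (N-bound nitrite) is a strong-field ligand (high in the spectrochemical series) for a first-row metal, so the complex is low-spin. The d⁵ configuration leaves the e_g set evenly filled (or empty) — no strong Jahn–Teller driving force.
[MnCl₄F₂]³−: Ligand charges: each chloride is −1; each fluoride is −1. With an overall charge of −3 the manganese centre must be in the +3 oxidation state. Group 7 minus oxidation state 3 gives a d⁴ configuration. Chloride and fluoride are weak-field ligands for a first-row metal, so the complex is high-spin. The t₂g³e_g¹ (high-spin) configuration has an unevenly filled e_g set; the Jahn–Teller theorem predicts a tetragonal distortion (typically axial elongation) to lift the degeneracy.

[MnCl₄F₂]³−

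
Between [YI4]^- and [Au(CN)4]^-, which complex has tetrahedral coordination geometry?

[YI4]^-

For [YI4]^-: Each iodide is −1; balancing the −1 overall charge requires Y(III). Yttrium is a group-3 element; Y(III) is therefore d⁰. A d⁰ ion has no crystal-field stabilisation preference between square planar and tetrahedral, so four ligands adopt the sterically favoured tetrahedral geometry. → tetrahedral.
For [Au(CN)4]^-: Each cyanide is −1; balancing the −1 overall charge requires Au(III). Au sits in group 11, so the d-electron count is 11 − 3 = 8. A 5d d⁸ ion has a large crystal-field splitting; square planar leaves the high-energy d_{x²−y²} orbital empty and maximises CFSE. → square planar.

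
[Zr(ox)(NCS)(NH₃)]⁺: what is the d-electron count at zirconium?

d0

Each oxalate is −2; each isothiocyanate is −1; ammonia is neutral; balancing the +1 overall charge requires Zr(IV).
Zr sits in group 4, so the d-electron count is 4 − 4 = 0.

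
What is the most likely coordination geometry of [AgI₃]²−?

trigonal planar

Ligand charges: each iodide is −1. With an overall charge of −2 the silver centre must be in the +1 oxidation state.
Silver is a group-11 element; Ag(I) is therefore d¹⁰.
Coordination number: 3.
Three ligands around a d¹⁰ centre minimise repulsion in a trigonal-planar arrangement.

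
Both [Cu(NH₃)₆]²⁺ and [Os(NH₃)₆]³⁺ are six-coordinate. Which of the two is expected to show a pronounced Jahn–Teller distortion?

[Cu(NH₃)₆]²⁺

[Cu(NH₃)₆]²⁺: Ammonia is neutral; balancing the +2 overall charge requires Cu(II). Cu sits in group 11, so the d-electron count is 11 − 2 = 9. The t₂g⁶e_g³ configuration has an unevenly filled e_g set; the Jahn–Teller theorem predicts a tetragonal distortion (typically axial elongation) to lift the degeneracy.
[Os(NH₃)₆]³⁺: Summing ligand charges against the +3 overall charge gives an oxidation state of +3 for osmium. Os sits in group 8, so the d-electron count is 8 − 3 = 5. A 5d ion has a large Δₒ and is invariably low-spin. The d⁵ configuration leaves the e_g set evenly filled (or empty) — no strong Jahn–Teller driving force.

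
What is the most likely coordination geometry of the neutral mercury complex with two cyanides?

Ligand charges: each cyanide is −1. With an overall charge of 0 the mercury centre must be in the +2 oxidation state.
Mercury is a group-12 element; Hg(II) is therefore d¹⁰.
Coordination number: 2.
A d¹⁰ ion with only two ligands adopts a linear arrangement (sp hybridisation; no CFSE preference).

linear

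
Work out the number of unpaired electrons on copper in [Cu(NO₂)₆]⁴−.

1 unpaired electron

Summing ligand charges against the −4 overall charge gives an oxidation state of +2 for copper.
Group 11 minus oxidation state 2 gives a d⁹ configuration.
In an octahedral field the d⁹ configuration is t₂g⁶e_g³ (only one arrangement possible), giving 1 unpaired electron.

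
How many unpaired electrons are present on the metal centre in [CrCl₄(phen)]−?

3 unpaired electrons

Each chloride is −1; 1,10-phenanthroline is neutral; balancing the −1 overall charge requires Cr(III).
Cr sits in group 6, so the d-electron count is 6 − 3 = 3.
Counting donor atoms: 4×chloride (monodentate) → 4 donors; 1×1,10-phenanthroline (bidentate) → 2 donors. Coordination number = 6.
In an octahedral field the d³ configuration is t₂g³e_g⁰ (only one arrangement possible), giving 3 unpaired electrons.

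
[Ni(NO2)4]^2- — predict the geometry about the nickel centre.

square planar

Ligand charges: each nitro (N-bound nitrite) is −1. With an overall charge of −2 the nickel centre must be in the +2 oxidation state.
Group 10 minus oxidation state 2 gives a d⁸ configuration.
Coordination number: 4.
Nitro (N-bound nitrite) is a strong-field ligand (high in the spectrochemical series).
A 3d d⁸ ion with strong-field ligands gains enough CFSE to favour square planar over tetrahedral.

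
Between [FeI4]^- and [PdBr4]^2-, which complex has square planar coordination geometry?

For [FeI4]^-: Each iodide is −1; balancing the −1 overall charge requires Fe(III). Group 8 minus oxidation state 3 gives a d⁵ configuration. A high-spin d⁵ ion has zero CFSE in either geometry, so four ligands adopt the sterically favoured tetrahedral geometry. → tetrahedral.
For [PdBr4]^2-: Each bromide is −1; balancing the −2 overall charge requires Pd(II). Pd sits in group 10, so the d-electron count is 10 − 2 = 8. A 4d d⁸ ion has a large crystal-field splitting; square planar leaves the high-energy d_{x²−y²} orbital empty and maximises CFSE. → square planar.

[PdBr4]^2-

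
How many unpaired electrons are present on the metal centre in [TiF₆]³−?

Ligand charges: each fluoride is −1. With an overall charge of −3 the titanium centre must be in the +3 oxidation state.
Titanium is a group-4 element; Ti(III) is therefore d¹.
In an octahedral field the d¹ configuration is t₂g¹e_g⁰ (only one arrangement possible), giving 1 unpaired electron.

1 unpaired electron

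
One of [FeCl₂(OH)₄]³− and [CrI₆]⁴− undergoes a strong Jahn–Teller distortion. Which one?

[FeCl₂(OH)₄]³−: Each chloride is −1; each hydroxide is −1; balancing the −3 overall charge requires Fe(III). Iron is a group-8 element; Fe(III) is therefore d⁵. Chloride and hydroxide are weak-field ligands for a first-row metal, so the complex is high-spin. The d⁵ configuration leaves the e_g set evenly filled (or empty) — no strong Jahn–Teller driving force.
[CrI₆]⁴−: Ligand charges: each iodide is −1. With an overall charge of −4 the chromium centre must be in the +2 oxidation state. Group 6 minus oxidation state 2 gives a d⁴ configuration. Iodide is a weak-field ligand for a first-row metal, so the complex is high-spin. The t₂g³e_g¹ (high-spin) configuration has an unevenly filled e_g set; the Jahn–Teller theorem predicts a tetragonal distortion (typically axial elongation) to lift the degeneracy.

[CrI₆]⁴−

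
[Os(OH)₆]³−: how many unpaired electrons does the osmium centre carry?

Each hydroxide is −1; balancing the −3 overall charge requires Os(III).
Os sits in group 8, so the d-electron count is 8 − 3 = 5.
The spin state decides the count: a 5d ion has a large Δₒ and is invariably low-spin.
An octahedral low-spin d⁵ ion is t₂g⁵e_g⁰, giving 1 unpaired electron.

1 unpaired electron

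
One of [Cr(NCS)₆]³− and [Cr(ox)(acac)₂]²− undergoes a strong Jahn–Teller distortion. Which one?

[Cr(ox)(acac)₂]²−

[Cr(NCS)₆]³−: Each isothiocyanate is −1; balancing the −3 overall charge requires Cr(III). Group 6 minus oxidation state 3 gives a d³ configuration. The d³ configuration leaves the e_g set evenly filled (or empty) — no strong Jahn–Teller driving force.
[Cr(ox)(acac)₂]²−: Ligand charges: each oxalate is −2; each acetylacetonate is −1. With an overall charge of −2 the chromium centre must be in the +2 oxidation state. Group 6 minus oxidation state 2 gives a d⁴ configuration. Acetylacetonate and oxalate are weak-field ligands for a first-row metal, so the complex is high-spin. The t₂g³e_g¹ (high-spin) configuration has an unevenly filled e_g set; the Jahn–Teller theorem predicts a tetragonal distortion (typically axial elongation) to lift the degeneracy.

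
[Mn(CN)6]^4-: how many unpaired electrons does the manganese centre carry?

Each cyanide is −1; balancing the −4 overall charge requires Mn(II).
Manganese is a group-7 element; Mn(II) is therefore d⁵.
The spin state decides the count: Cyanide is a strong-field ligand (high in the spectrochemical series) for a first-row metal, so the complex is low-spin.
An octahedral low-spin d⁵ ion is t₂g⁵e_g⁰, giving 1 unpaired electron.

1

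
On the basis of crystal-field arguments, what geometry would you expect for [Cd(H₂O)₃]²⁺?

trigonal planar

Water is neutral; balancing the +2 overall charge requires Cd(II).
Group 12 minus oxidation state 2 gives a d¹⁰ configuration.
With 3 monodentate ligands the coordination number is 3.
Three ligands around a d¹⁰ centre minimise repulsion in a trigonal-planar arrangement.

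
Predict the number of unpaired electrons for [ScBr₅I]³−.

0

Ligand charges: each bromide is −1; each iodide is −1. With an overall charge of −3 the scandium centre must be in the +3 oxidation state.
Sc sits in group 3, so the d-electron count is 3 − 3 = 0.
In an octahedral field the d⁰ configuration is t₂g⁰e_g⁰, giving 0 unpaired electrons.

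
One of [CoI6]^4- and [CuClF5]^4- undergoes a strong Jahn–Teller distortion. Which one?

[CoI6]^4-: Each iodide is −1; balancing the −4 overall charge requires Co(II). Cobalt is a group-9 element; Co(II) is therefore d⁷. Iodide is a weak-field ligand for a first-row metal, so the complex is high-spin. The d⁷ configuration leaves the e_g set evenly filled (or empty) — no strong Jahn–Teller driving force.
[CuClF5]^4-: Ligand charges: each chloride is −1; each fluoride is −1. With an overall charge of −4 the copper centre must be in the +2 oxidation state. Copper is a group-11 element; Cu(II) is therefore d⁹. The t₂g⁶e_g³ configuration has an unevenly filled e_g set; the Jahn–Teller theorem predicts a tetragonal distortion (typically axial elongation) to lift the degeneracy.

[CuClF5]^4-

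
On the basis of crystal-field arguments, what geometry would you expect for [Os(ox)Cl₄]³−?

Ligand charges: each oxalate is −2; each chloride is −1. With an overall charge of −3 the osmium centre must be in the +3 oxidation state.
Os sits in group 8, so the d-electron count is 8 − 3 = 5.
Counting donor atoms: 1×oxalate (bidentate) → 2 donors; 4×chloride (monodentate) → 4 donors. Coordination number = 6.
Six donors around a single metal centre give an octahedral coordination sphere.

octahedral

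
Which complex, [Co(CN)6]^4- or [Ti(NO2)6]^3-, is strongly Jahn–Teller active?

[Co(CN)6]^4-: Summing ligand charges against the −4 overall charge gives an oxidation state of +2 for cobalt. Cobalt is a group-9 element; Co(II) is therefore d⁷. Cyanide is a strong-field ligand (high in the spectrochemical series) for a first-row metal, so the complex is low-spin. The t₂g⁶e_g¹ (low-spin) configuration has an unevenly filled e_g set; the Jahn–Teller theorem predicts a tetragonal distortion (typically axial elongation) to lift the degeneracy.
[Ti(NO2)6]^3-: Summing ligand charges against the −3 overall charge gives an oxidation state of +3 for titanium. Ti sits in group 4, so the d-electron count is 4 − 3 = 1. The d¹ configuration leaves the e_g set evenly filled (or empty) — no strong Jahn–Teller driving force.

[Co(CN)6]^4-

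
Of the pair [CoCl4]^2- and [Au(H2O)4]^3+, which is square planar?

[Au(H2O)4]^3+

For [CoCl4]^2-: Summing ligand charges against the −2 overall charge gives an oxidation state of +2 for cobalt. Co sits in group 9, so the d-electron count is 9 − 2 = 7. For a high-spin 3d d⁷ ion with weak-field ligands the small Δₜ gives little square-planar CFSE advantage, so four ligands adopt the sterically favoured tetrahedral geometry. → tetrahedral.
For [Au(H2O)4]^3+: Water is neutral; balancing the +3 overall charge requires Au(III). Group 11 minus oxidation state 3 gives a d⁸ configuration. A 5d d⁸ ion has a large crystal-field splitting; square planar leaves the high-energy d_{x²−y²} orbital empty and maximises CFSE. → square planar.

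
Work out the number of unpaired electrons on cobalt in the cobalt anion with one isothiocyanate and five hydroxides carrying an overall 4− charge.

3 unpaired electrons

Summing ligand charges against the −4 overall charge gives an oxidation state of +2 for cobalt.
Cobalt is a group-9 element; Co(II) is therefore d⁷.
The spin state decides the count: Hydroxide and isothiocyanate are weak-field ligands for a first-row metal, so the complex is high-spin.
An octahedral high-spin d⁷ ion is t₂g⁵e_g², giving 3 unpaired electrons.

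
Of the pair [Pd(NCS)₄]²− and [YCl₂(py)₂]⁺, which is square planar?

For [Pd(NCS)₄]²−: Ligand charges: each isothiocyanate is −1. With an overall charge of −2 the palladium centre must be in the +2 oxidation state. Palladium is a group-10 element; Pd(II) is therefore d⁸. A 4d d⁸ ion has a large crystal-field splitting; square planar leaves the high-energy d_{x²−y²} orbital empty and maximises CFSE. → square planar.
For [YCl₂(py)₂]⁺: Summing ligand charges against the +1 overall charge gives an oxidation state of +3 for yttrium. Yttrium is a group-3 element; Y(III) is therefore d⁰. A d⁰ ion has no crystal-field stabilisation preference between square planar and tetrahedral, so four ligands adopt the sterically favoured tetrahedral geometry. → tetrahedral.

[Pd(NCS)₄]²−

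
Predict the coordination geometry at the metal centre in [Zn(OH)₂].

linear

Summing ligand charges against the 0 overall charge gives an oxidation state of +2 for zinc.
Zinc is a group-12 element; Zn(II) is therefore d¹⁰.
With 2 monodentate ligands the coordination number is 2.
A d¹⁰ ion with only two ligands adopts a linear arrangement (sp hybridisation; no CFSE preference).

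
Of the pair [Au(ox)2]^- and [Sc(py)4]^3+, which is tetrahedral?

[Sc(py)4]^3+

For [Au(ox)2]^-: Ligand charges: each oxalate is −2. With an overall charge of −1 the gold centre must be in the +3 oxidation state. Group 11 minus oxidation state 3 gives a d⁸ configuration. A 5d d⁸ ion has a large crystal-field splitting; square planar leaves the high-energy d_{x²−y²} orbital empty and maximises CFSE. → square planar.
For [Sc(py)4]^3+: Pyridine is neutral; balancing the +3 overall charge requires Sc(III). Group 3 minus oxidation state 3 gives a d⁰ configuration. A d⁰ ion has no crystal-field stabilisation preference between square planar and tetrahedral, so four ligands adopt the sterically favoured tetrahedral geometry. → tetrahedral.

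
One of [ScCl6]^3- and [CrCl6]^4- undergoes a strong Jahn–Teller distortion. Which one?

[CrCl6]^4-

[ScCl6]^3-: Ligand charges: each chloride is −1. With an overall charge of −3 the scandium centre must be in the +3 oxidation state. Sc sits in group 3, so the d-electron count is 3 − 3 = 0. The d⁰ configuration leaves the e_g set evenly filled (or empty) — no strong Jahn–Teller driving force.
[CrCl6]^4-: Ligand charges: each chloride is −1. With an overall charge of −4 the chromium centre must be in the +2 oxidation state. Group 6 minus oxidation state 2 gives a d⁴ configuration. Chloride is a weak-field ligand for a first-row metal, so the complex is high-spin. The t₂g³e_g¹ (high-spin) configuration has an unevenly filled e_g set; the Jahn–Teller theorem predicts a tetragonal distortion (typically axial elongation) to lift the degeneracy.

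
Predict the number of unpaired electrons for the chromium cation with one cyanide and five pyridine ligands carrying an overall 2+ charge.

3

Ligand charges: each cyanide is −1; pyridine is neutral. With an overall charge of +2 the chromium centre must be in the +3 oxidation state.
Group 6 minus oxidation state 3 gives a d³ configuration.
In an octahedral field the d³ configuration is t₂g³e_g⁰ (only one arrangement possible), giving 3 unpaired electrons.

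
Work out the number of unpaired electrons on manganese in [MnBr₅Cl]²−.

Each bromide is −1; each chloride is −1; balancing the −2 overall charge requires Mn(IV).
Mn sits in group 7, so the d-electron count is 7 − 4 = 3.
In an octahedral field the d³ configuration is t₂g³e_g⁰ (only one arrangement possible), giving 3 unpaired electrons.

3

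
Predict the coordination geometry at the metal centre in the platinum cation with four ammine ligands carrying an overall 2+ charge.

square planar

Ammonia is neutral; balancing the +2 overall charge requires Pt(II).
Group 10 minus oxidation state 2 gives a d⁸ configuration.
Coordination number: 4.
A 5d d⁸ ion has a large crystal-field splitting; square planar leaves the high-energy d_{x²−y²} orbital empty and maximises CFSE.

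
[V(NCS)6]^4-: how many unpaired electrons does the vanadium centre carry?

Ligand charges: each isothiocyanate is −1. With an overall charge of −4 the vanadium centre must be in the +2 oxidation state.
Group 5 minus oxidation state 2 gives a d³ configuration.
In an octahedral field the d³ configuration is t₂g³e_g⁰ (only one arrangement possible), giving 3 unpaired electrons.

3 unpaired electrons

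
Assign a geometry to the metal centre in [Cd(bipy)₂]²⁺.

tetrahedral

2,2′-bipyridine is neutral; balancing the +2 overall charge requires Cd(II).
Group 12 minus oxidation state 2 gives a d¹⁰ configuration.
Counting donor atoms: 2×2,2′-bipyridine (bidentate) → 4 donors. Coordination number = 4.
A d¹⁰ ion has no crystal-field stabilisation preference between square planar and tetrahedral, so four ligands adopt the sterically favoured tetrahedral geometry.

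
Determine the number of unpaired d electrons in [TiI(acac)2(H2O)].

Ligand charges: each iodide is −1; each acetylacetonate is −1; water is neutral. With an overall charge of 0 the titanium centre must be in the +3 oxidation state.
Ti sits in group 4, so the d-electron count is 4 − 3 = 1.
Counting donor atoms: 1×iodide (monodentate) → 1 donor; 2×acetylacetonate (bidentate) → 4 donors; 1×water (monodentate) → 1 donor. Coordination number = 6.
In an octahedral field the d¹ configuration is t₂g¹e_g⁰ (only one arrangement possible), giving 1 unpaired electron.

1 unpaired electron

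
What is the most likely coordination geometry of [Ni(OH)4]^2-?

Each hydroxide is −1; balancing the −2 overall charge requires Ni(II).
Nickel is a group-10 element; Ni(II) is therefore d⁸.
With 4 monodentate ligands the coordination number is 4.
Hydroxide is a weak-field ligand.
With weak-field ligands the CFSE gain from square planar is small, so a 3d d⁸ ion takes the sterically preferred tetrahedral geometry.

tetrahedral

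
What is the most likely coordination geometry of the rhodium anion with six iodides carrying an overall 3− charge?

Each iodide is −1; balancing the −3 overall charge requires Rh(III).
Rh sits in group 9, so the d-electron count is 9 − 3 = 6.
Coordination number: 6.
Six donors around a single metal centre give an octahedral coordination sphere.

octahedral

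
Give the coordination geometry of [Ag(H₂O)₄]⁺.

tetrahedral

Summing ligand charges against the +1 overall charge gives an oxidation state of +1 for silver.
Group 11 minus oxidation state 1 gives a d¹⁰ configuration.
Coordination number: 4.
A d¹⁰ ion has no crystal-field stabilisation preference between square planar and tetrahedral, so four ligands adopt the sterically favoured tetrahedral geometry.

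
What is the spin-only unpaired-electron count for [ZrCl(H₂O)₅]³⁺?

Summing ligand charges against the +3 overall charge gives an oxidation state of +4 for zirconium.
Zr sits in group 4, so the d-electron count is 4 − 4 = 0.
In an octahedral field the d⁰ configuration is t₂g⁰e_g⁰, giving 0 unpaired electrons.

0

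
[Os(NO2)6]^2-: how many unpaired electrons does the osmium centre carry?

Summing ligand charges against the −2 overall charge gives an oxidation state of +4 for osmium.
Group 8 minus oxidation state 4 gives a d⁴ configuration.
The spin state decides the count: a 5d ion has a large Δₒ and is invariably low-spin.
An octahedral low-spin d⁴ ion is t₂g⁴e_g⁰, giving 2 unpaired electrons.

2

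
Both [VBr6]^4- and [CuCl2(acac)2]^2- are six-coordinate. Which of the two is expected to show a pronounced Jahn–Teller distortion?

[CuCl2(acac)2]^2-

[VBr6]^4-: Summing ligand charges against the −4 overall charge gives an oxidation state of +2 for vanadium. V sits in group 5, so the d-electron count is 5 − 2 = 3. The d³ configuration leaves the e_g set evenly filled (or empty) — no strong Jahn–Teller driving force.
[CuCl2(acac)2]^2-: Summing ligand charges against the −2 overall charge gives an oxidation state of +2 for copper. Group 11 minus oxidation state 2 gives a d⁹ configuration. The t₂g⁶e_g³ configuration has an unevenly filled e_g set; the Jahn–Teller theorem predicts a tetragonal distortion (typically axial elongation) to lift the degeneracy.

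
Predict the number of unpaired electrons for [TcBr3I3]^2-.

Ligand charges: each bromide is −1; each iodide is −1. With an overall charge of −2 the technetium centre must be in the +4 oxidation state.
Tc sits in group 7, so the d-electron count is 7 − 4 = 3.
In an octahedral field the d³ configuration is t₂g³e_g⁰ (only one arrangement possible), giving 3 unpaired electrons.

3 unpaired electrons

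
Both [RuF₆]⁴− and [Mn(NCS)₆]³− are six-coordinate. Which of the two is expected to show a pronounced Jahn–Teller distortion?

[Mn(NCS)₆]³−

[RuF₆]⁴−: Each fluoride is −1; balancing the −4 overall charge requires Ru(II). Group 8 minus oxidation state 2 gives a d⁶ configuration. A 4d ion has a large Δₒ and is invariably low-spin. The d⁶ configuration leaves the e_g set evenly filled (or empty) — no strong Jahn–Teller driving force.
[Mn(NCS)₆]³−: Summing ligand charges against the −3 overall charge gives an oxidation state of +3 for manganese. Mn sits in group 7, so the d-electron count is 7 − 3 = 4. Isothiocyanate is a weak-field ligand for a first-row metal, so the complex is high-spin. The t₂g³e_g¹ (high-spin) configuration has an unevenly filled e_g set; the Jahn–Teller theorem predicts a tetragonal distortion (typically axial elongation) to lift the degeneracy.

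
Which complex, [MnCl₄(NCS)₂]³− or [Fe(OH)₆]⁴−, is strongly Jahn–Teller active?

[MnCl₄(NCS)₂]³−

[MnCl₄(NCS)₂]³−: Ligand charges: each chloride is −1; each isothiocyanate is −1. With an overall charge of −3 the manganese centre must be in the +3 oxidation state. Manganese is a group-7 element; Mn(III) is therefore d⁴. Chloride and isothiocyanate are weak-field ligands for a first-row metal, so the complex is high-spin. The t₂g³e_g¹ (high-spin) configuration has an unevenly filled e_g set; the Jahn–Teller theorem predicts a tetragonal distortion (typically axial elongation) to lift the degeneracy.
[Fe(OH)₆]⁴−: Each hydroxide is −1; balancing the −4 overall charge requires Fe(II). Fe sits in group 8, so the d-electron count is 8 − 2 = 6. Hydroxide is a weak-field ligand for a first-row metal, so the complex is high-spin. The d⁶ configuration leaves the e_g set evenly filled (or empty) — no strong Jahn–Teller driving force.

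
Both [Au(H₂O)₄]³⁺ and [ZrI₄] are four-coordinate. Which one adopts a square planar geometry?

[Au(H₂O)₄]³⁺

For [Au(H₂O)₄]³⁺: Water is neutral; balancing the +3 overall charge requires Au(III). Group 11 minus oxidation state 3 gives a d⁸ configuration. A 5d d⁸ ion has a large crystal-field splitting; square planar leaves the high-energy d_{x²−y²} orbital empty and maximises CFSE. → square planar.
For [ZrI₄]: Ligand charges: each iodide is −1. With an overall charge of 0 the zirconium centre must be in the +4 oxidation state. Zirconium is a group-4 element; Zr(IV) is therefore d⁰. A d⁰ ion has no crystal-field stabilisation preference between square planar and tetrahedral, so four ligands adopt the sterically favoured tetrahedral geometry. → tetrahedral.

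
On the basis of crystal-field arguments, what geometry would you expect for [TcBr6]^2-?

Summing ligand charges against the −2 overall charge gives an oxidation state of +4 for technetium.
Technetium is a group-7 element; Tc(IV) is therefore d³.
Coordination number: 6.
Six donors around a single metal centre give an octahedral coordination sphere.

octahedral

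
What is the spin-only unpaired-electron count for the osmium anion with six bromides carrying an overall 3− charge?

1 unpaired electron

Each bromide is −1; balancing the −3 overall charge requires Os(III).
Os sits in group 8, so the d-electron count is 8 − 3 = 5.
The spin state decides the count: a 5d ion has a large Δₒ and is invariably low-spin.
An octahedral low-spin d⁵ ion is t₂g⁵e_g⁰, giving 1 unpaired electron.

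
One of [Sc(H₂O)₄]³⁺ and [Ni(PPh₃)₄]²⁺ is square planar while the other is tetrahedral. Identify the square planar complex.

For [Sc(H₂O)₄]³⁺: Summing ligand charges against the +3 overall charge gives an oxidation state of +3 for scandium. Group 3 minus oxidation state 3 gives a d⁰ configuration. A d⁰ ion has no crystal-field stabilisation preference between square planar and tetrahedral, so four ligands adopt the sterically favoured tetrahedral geometry. → tetrahedral.
For [Ni(PPh₃)₄]²⁺: Summing ligand charges against the +2 overall charge gives an oxidation state of +2 for nickel. Group 10 minus oxidation state 2 gives a d⁸ configuration. Triphenylphosphine is a strong-field ligand (high in the spectrochemical series). A 3d d⁸ ion with strong-field ligands gains enough CFSE to favour square planar over tetrahedral. → square planar.

[Ni(PPh₃)₄]²⁺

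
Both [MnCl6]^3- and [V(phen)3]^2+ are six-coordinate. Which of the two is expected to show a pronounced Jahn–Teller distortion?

[MnCl6]^3-

[MnCl6]^3-: Ligand charges: each chloride is −1. With an overall charge of −3 the manganese centre must be in the +3 oxidation state. Manganese is a group-7 element; Mn(III) is therefore d⁴. Chloride is a weak-field ligand for a first-row metal, so the complex is high-spin. The t₂g³e_g¹ (high-spin) configuration has an unevenly filled e_g set; the Jahn–Teller theorem predicts a tetragonal distortion (typically axial elongation) to lift the degeneracy.
[V(phen)3]^2+: Summing ligand charges against the +2 overall charge gives an oxidation state of +2 for vanadium. Group 5 minus oxidation state 2 gives a d³ configuration. The d³ configuration leaves the e_g set evenly filled (or empty) — no strong Jahn–Teller driving force.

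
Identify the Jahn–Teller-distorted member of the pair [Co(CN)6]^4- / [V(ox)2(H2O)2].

[Co(CN)6]^4-: Each cyanide is −1; balancing the −4 overall charge requires Co(II). Co sits in group 9, so the d-electron count is 9 − 2 = 7. Cyanide is a strong-field ligand (high in the spectrochemical series) for a first-row metal, so the complex is low-spin. The t₂g⁶e_g¹ (low-spin) configuration has an unevenly filled e_g set; the Jahn–Teller theorem predicts a tetragonal distortion (typically axial elongation) to lift the degeneracy.
[V(ox)2(H2O)2]: Each oxalate is −2; water is neutral; balancing the 0 overall charge requires V(IV). V sits in group 5, so the d-electron count is 5 − 4 = 1. The d¹ configuration leaves the e_g set evenly filled (or empty) — no strong Jahn–Teller driving force.

[Co(CN)6]^4-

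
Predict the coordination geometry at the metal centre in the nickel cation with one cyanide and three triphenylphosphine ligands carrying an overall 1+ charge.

Each cyanide is −1; triphenylphosphine is neutral; balancing the +1 overall charge requires Ni(II).
Ni sits in group 10, so the d-electron count is 10 − 2 = 8.
Coordination number: 4.
Cyanide and triphenylphosphine are strong-field ligands (high in the spectrochemical series).
A 3d d⁸ ion with strong-field ligands gains enough CFSE to favour square planar over tetrahedral.

square planar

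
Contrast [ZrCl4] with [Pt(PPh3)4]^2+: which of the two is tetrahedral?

[ZrCl4]

For [ZrCl4]: Each chloride is −1; balancing the 0 overall charge requires Zr(IV). Zr sits in group 4, so the d-electron count is 4 − 4 = 0. A d⁰ ion has no crystal-field stabilisation preference between square planar and tetrahedral, so four ligands adopt the sterically favoured tetrahedral geometry. → tetrahedral.
For [Pt(PPh3)4]^2+: Summing ligand charges against the +2 overall charge gives an oxidation state of +2 for platinum. Platinum is a group-10 element; Pt(II) is therefore d⁸. A 5d d⁸ ion has a large crystal-field splitting; square planar leaves the high-energy d_{x²−y²} orbital empty and maximises CFSE. → square planar.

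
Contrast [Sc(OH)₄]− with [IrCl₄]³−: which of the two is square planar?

For [Sc(OH)₄]−: Each hydroxide is −1; balancing the −1 overall charge requires Sc(III). Sc sits in group 3, so the d-electron count is 3 − 3 = 0. A d⁰ ion has no crystal-field stabilisation preference between square planar and tetrahedral, so four ligands adopt the sterically favoured tetrahedral geometry. → tetrahedral.
For [IrCl₄]³−: Summing ligand charges against the −3 overall charge gives an oxidation state of +1 for iridium. Group 9 minus oxidation state 1 gives a d⁸ configuration. A 5d d⁸ ion has a large crystal-field splitting; square planar leaves the high-energy d_{x²−y²} orbital empty and maximises CFSE. → square planar.

[IrCl₄]³−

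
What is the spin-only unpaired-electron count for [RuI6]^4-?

0

Each iodide is −1; balancing the −4 overall charge requires Ru(II).
Group 8 minus oxidation state 2 gives a d⁶ configuration.
The spin state decides the count: a 4d ion has a large Δₒ and is invariably low-spin.
An octahedral low-spin d⁶ ion is t₂g⁶e_g⁰, giving 0 unpaired electrons.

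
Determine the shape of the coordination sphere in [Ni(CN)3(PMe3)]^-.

square planar

Summing ligand charges against the −1 overall charge gives an oxidation state of +2 for nickel.
Ni sits in group 10, so the d-electron count is 10 − 2 = 8.
Coordination number: 4.
Cyanide and trimethylphosphine are strong-field ligands (high in the spectrochemical series).
A 3d d⁸ ion with strong-field ligands gains enough CFSE to favour square planar over tetrahedral.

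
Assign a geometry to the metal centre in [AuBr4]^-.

square planar

Each bromide is −1; balancing the −1 overall charge requires Au(III).
Gold is a group-11 element; Au(III) is therefore d⁸.
With 4 monodentate ligands the coordination number is 4.
A 5d d⁸ ion has a large crystal-field splitting; square planar leaves the high-energy d_{x²−y²} orbital empty and maximises CFSE.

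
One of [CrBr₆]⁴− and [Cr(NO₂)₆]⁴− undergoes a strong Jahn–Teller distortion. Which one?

[CrBr₆]⁴−: Each bromide is −1; balancing the −4 overall charge requires Cr(II). Chromium is a group-6 element; Cr(II) is therefore d⁴. Bromide is a weak-field ligand for a first-row metal, so the complex is high-spin. The t₂g³e_g¹ (high-spin) configuration has an unevenly filled e_g set; the Jahn–Teller theorem predicts a tetragonal distortion (typically axial elongation) to lift the degeneracy.
[Cr(NO₂)₆]⁴−: Ligand charges: each nitro (N-bound nitrite) is −1. With an overall charge of −4 the chromium centre must be in the +2 oxidation state. Chromium is a group-6 element; Cr(II) is therefore d⁴. Nitro (N-bound nitrite) is a strong-field ligand (high in the spectrochemical series) for a first-row metal, so the complex is low-spin. The d⁴ configuration leaves the e_g set evenly filled (or empty) — no strong Jahn–Teller driving force.

[CrBr₆]⁴−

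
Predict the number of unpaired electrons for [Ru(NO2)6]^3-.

Ligand charges: each nitro (N-bound nitrite) is −1. With an overall charge of −3 the ruthenium centre must be in the +3 oxidation state.
Ruthenium is a group-8 element; Ru(III) is therefore d⁵.
The spin state decides the count: a 4d ion has a large Δₒ and is invariably low-spin.
An octahedral low-spin d⁵ ion is t₂g⁵e_g⁰, giving 1 unpaired electron.

1 unpaired electron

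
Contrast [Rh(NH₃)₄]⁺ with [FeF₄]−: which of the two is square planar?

[Rh(NH₃)₄]⁺

For [Rh(NH₃)₄]⁺: Summing ligand charges against the +1 overall charge gives an oxidation state of +1 for rhodium. Group 9 minus oxidation state 1 gives a d⁸ configuration. A 4d d⁸ ion has a large crystal-field splitting; square planar leaves the high-energy d_{x²−y²} orbital empty and maximises CFSE. → square planar.
For [FeF₄]−: Summing ligand charges against the −1 overall charge gives an oxidation state of +3 for iron. Iron is a group-8 element; Fe(III) is therefore d⁵. A high-spin d⁵ ion has zero CFSE in either geometry, so four ligands adopt the sterically favoured tetrahedral geometry. → tetrahedral.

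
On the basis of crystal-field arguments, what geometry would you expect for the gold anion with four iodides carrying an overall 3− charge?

tetrahedral

Each iodide is −1; balancing the −3 overall charge requires Au(I).
Group 11 minus oxidation state 1 gives a d¹⁰ configuration.
Coordination number: 4.
A d¹⁰ ion has no crystal-field stabilisation preference between square planar and tetrahedral, so four ligands adopt the sterically favoured tetrahedral geometry.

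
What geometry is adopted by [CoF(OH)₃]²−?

tetrahedral

Summing ligand charges against the −2 overall charge gives an oxidation state of +2 for cobalt.
Group 9 minus oxidation state 2 gives a d⁷ configuration.
Coordination number: 4.
Fluoride and hydroxide are weak-field ligands.
For a high-spin 3d d⁷ ion with weak-field ligands the small Δₜ gives little square-planar CFSE advantage, so four ligands adopt the sterically favoured tetrahedral geometry.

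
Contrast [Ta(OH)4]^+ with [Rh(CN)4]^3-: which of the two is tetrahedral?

[Ta(OH)4]^+

For [Ta(OH)4]^+: Ligand charges: each hydroxide is −1. With an overall charge of +1 the tantalum centre must be in the +5 oxidation state. Group 5 minus oxidation state 5 gives a d⁰ configuration. A d⁰ ion has no crystal-field stabilisation preference between square planar and tetrahedral, so four ligands adopt the sterically favoured tetrahedral geometry. → tetrahedral.
For [Rh(CN)4]^3-: Summing ligand charges against the −3 overall charge gives an oxidation state of +1 for rhodium. Group 9 minus oxidation state 1 gives a d⁸ configuration. A 4d d⁸ ion has a large crystal-field splitting; square planar leaves the high-energy d_{x²−y²} orbital empty and maximises CFSE. → square planar.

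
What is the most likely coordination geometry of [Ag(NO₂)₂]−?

linear

Each nitro (N-bound nitrite) is −1; balancing the −1 overall charge requires Ag(I).
Group 11 minus oxidation state 1 gives a d¹⁰ configuration.
With 2 monodentate ligands the coordination number is 2.
A d¹⁰ ion with only two ligands adopts a linear arrangement (sp hybridisation; no CFSE preference).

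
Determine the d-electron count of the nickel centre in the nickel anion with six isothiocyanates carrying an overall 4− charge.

d8

Ligand charges: each isothiocyanate is −1. With an overall charge of −4 the nickel centre must be in the +2 oxidation state.
Nickel is a group-10 element; Ni(II) is therefore d⁸.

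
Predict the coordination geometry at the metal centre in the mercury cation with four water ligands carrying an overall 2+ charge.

tetrahedral

Summing ligand charges against the +2 overall charge gives an oxidation state of +2 for mercury.
Mercury is a group-12 element; Hg(II) is therefore d¹⁰.
Coordination number: 4.
A d¹⁰ ion has no crystal-field stabilisation preference between square planar and tetrahedral, so four ligands adopt the sterically favoured tetrahedral geometry.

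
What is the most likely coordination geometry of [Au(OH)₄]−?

square planar

Summing ligand charges against the −1 overall charge gives an oxidation state of +3 for gold.
Gold is a group-11 element; Au(III) is therefore d⁸.
Coordination number: 4.
A 5d d⁸ ion has a large crystal-field splitting; square planar leaves the high-energy d_{x²−y²} orbital empty and maximises CFSE.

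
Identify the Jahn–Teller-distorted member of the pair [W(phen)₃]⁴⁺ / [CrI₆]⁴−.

[CrI₆]⁴−

[W(phen)₃]⁴⁺: Ligand charges: 1,10-phenanthroline is neutral. With an overall charge of +4 the tungsten centre must be in the +4 oxidation state. Tungsten is a group-6 element; W(IV) is therefore d². The d² configuration leaves the e_g set evenly filled (or empty) — no strong Jahn–Teller driving force.
[CrI₆]⁴−: Ligand charges: each iodide is −1. With an overall charge of −4 the chromium centre must be in the +2 oxidation state. Cr sits in group 6, so the d-electron count is 6 − 2 = 4. Iodide is a weak-field ligand for a first-row metal, so the complex is high-spin. The t₂g³e_g¹ (high-spin) configuration has an unevenly filled e_g set; the Jahn–Teller theorem predicts a tetragonal distortion (typically axial elongation) to lift the degeneracy.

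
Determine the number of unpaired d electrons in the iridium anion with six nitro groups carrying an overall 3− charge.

Ligand charges: each nitro (N-bound nitrite) is −1. With an overall charge of −3 the iridium centre must be in the +3 oxidation state.
Iridium is a group-9 element; Ir(III) is therefore d⁶.
The spin state decides the count: a 5d ion has a large Δₒ and is invariably low-spin.
An octahedral low-spin d⁶ ion is t₂g⁶e_g⁰, giving 0 unpaired electrons.

0 unpaired electrons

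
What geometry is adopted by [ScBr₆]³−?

Ligand charges: each bromide is −1. With an overall charge of −3 the scandium centre must be in the +3 oxidation state.
Group 3 minus oxidation state 3 gives a d⁰ configuration.
With 6 monodentate ligands the coordination number is 6.
Six donors around a single metal centre give an octahedral coordination sphere.

octahedral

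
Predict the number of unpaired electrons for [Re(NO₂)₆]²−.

3

Each nitro (N-bound nitrite) is −1; balancing the −2 overall charge requires Re(IV).
Rhenium is a group-7 element; Re(IV) is therefore d³.
In an octahedral field the d³ configuration is t₂g³e_g⁰ (only one arrangement possible), giving 3 unpaired electrons.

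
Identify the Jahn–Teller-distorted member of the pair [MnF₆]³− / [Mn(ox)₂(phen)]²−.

[MnF₆]³−

[MnF₆]³−: Each fluoride is −1; balancing the −3 overall charge requires Mn(III). Manganese is a group-7 element; Mn(III) is therefore d⁴. Fluoride is a weak-field ligand for a first-row metal, so the complex is high-spin. The t₂g³e_g¹ (high-spin) configuration has an unevenly filled e_g set; the Jahn–Teller theorem predicts a tetragonal distortion (typically axial elongation) to lift the degeneracy.
[Mn(ox)₂(phen)]²−: Each oxalate is −2; 1,10-phenanthroline is neutral; balancing the −2 overall charge requires Mn(II). Mn sits in group 7, so the d-electron count is 7 − 2 = 5. Oxalate is a weak-field ligand for a first-row metal, so the complex is high-spin. The d⁵ configuration leaves the e_g set evenly filled (or empty) — no strong Jahn–Teller driving force.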